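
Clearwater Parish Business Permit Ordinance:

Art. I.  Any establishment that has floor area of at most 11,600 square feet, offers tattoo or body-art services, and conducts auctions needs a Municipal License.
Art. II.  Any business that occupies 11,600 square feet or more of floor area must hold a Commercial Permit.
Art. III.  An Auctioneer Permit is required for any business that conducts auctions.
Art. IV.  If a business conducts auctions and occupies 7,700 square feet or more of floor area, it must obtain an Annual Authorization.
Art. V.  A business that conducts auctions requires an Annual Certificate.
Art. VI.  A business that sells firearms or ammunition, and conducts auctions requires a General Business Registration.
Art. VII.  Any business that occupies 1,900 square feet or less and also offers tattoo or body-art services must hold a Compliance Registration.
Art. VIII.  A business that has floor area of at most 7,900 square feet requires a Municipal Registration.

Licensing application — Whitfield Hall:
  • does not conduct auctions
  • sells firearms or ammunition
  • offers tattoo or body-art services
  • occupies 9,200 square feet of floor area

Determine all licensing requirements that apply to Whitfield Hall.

Art. I. floor area 9,200 square feet ≤ 11,600 square feet; offers tattoo or body-art services; does not conduct auctions → Municipal License not required.
Art. II. floor area 9,200 square feet < 11,600 square feet → Commercial Permit not required.
Art. III. does not conduct auctions → Auctioneer Permit not required.
Art. IV. does not conduct auctions; floor area 9,200 square feet ≥ 7,700 square feet → Annual Authorization not required.
Art. V. does not conduct auctions → Annual Certificate not required.
Art. VI. sells firearms or ammunition; does not conduct auctions → General Business Registration not required.
Art. VII. floor area 9,200 square feet > 1,900 square feet; offers tattoo or body-art services → Compliance Registration not required.
Art. VIII. floor area 9,200 square feet > 7,900 square feet → Municipal Registration not required.

None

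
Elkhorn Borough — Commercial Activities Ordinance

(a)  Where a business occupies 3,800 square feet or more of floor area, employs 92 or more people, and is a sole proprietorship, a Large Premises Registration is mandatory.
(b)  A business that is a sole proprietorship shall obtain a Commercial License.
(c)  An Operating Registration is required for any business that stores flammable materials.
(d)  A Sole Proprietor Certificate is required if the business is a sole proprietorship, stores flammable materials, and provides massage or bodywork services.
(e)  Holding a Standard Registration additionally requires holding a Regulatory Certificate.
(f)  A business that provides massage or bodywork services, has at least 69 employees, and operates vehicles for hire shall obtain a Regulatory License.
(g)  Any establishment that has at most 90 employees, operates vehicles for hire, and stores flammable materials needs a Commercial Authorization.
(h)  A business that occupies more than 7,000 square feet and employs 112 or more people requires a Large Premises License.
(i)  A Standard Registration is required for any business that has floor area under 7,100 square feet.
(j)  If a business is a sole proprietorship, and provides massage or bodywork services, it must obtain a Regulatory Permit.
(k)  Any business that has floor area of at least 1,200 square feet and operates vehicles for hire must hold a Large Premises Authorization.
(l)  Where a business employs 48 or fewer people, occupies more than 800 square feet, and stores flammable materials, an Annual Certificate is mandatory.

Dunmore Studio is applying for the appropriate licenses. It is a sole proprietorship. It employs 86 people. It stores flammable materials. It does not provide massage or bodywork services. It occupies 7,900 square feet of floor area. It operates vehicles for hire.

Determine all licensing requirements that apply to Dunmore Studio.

Commercial Authorization, Commercial License, Large Premises Authorization, Operating Registration

(a) floor area 7,900 square feet ≥ 3,800 square feet; employees 86 < 92; is a sole proprietorship → Large Premises Registration not required.
(b) is a sole proprietorship → Commercial License required.
(c) stores flammable materials → Operating Registration required.
(d) is a sole proprietorship; stores flammable materials; does not provide massage or bodywork services → Sole Proprietor Certificate not required.
(e) Standard Registration is not required → no effect.
(f) does not provide massage or bodywork services; employees 86 ≥ 69; operates vehicles for hire → Regulatory License not required.
(g) employees 86 ≤ 90; operates vehicles for hire; stores flammable materials → Commercial Authorization required.
(h) floor area 7,900 square feet > 7,000 square feet; employees 86 < 112 → Large Premises License not required.
(i) floor area 7,900 square feet ≥ 7,100 square feet → Standard Registration not required.
(j) is a sole proprietorship; does not provide massage or bodywork services → Regulatory Permit not required.
(k) floor area 7,900 square feet ≥ 1,200 square feet; operates vehicles for hire → Large Premises Authorization required.
(l) employees 86 > 48; floor area 7,900 square feet > 800 square feet; stores flammable materials → Annual Certificate not required.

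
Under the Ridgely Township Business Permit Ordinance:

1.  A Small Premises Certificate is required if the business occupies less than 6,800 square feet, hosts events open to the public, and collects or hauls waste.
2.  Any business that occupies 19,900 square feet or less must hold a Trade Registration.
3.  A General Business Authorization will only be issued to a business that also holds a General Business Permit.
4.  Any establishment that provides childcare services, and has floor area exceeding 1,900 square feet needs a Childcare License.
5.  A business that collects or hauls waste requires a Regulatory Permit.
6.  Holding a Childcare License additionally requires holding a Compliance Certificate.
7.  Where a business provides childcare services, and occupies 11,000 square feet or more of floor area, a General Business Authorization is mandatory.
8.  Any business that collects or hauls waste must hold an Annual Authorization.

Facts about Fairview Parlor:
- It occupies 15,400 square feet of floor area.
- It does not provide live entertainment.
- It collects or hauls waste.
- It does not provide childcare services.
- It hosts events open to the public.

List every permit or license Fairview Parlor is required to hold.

Annual Authorization, Regulatory Permit, Trade Registration

1. floor area 15,400 square feet ≥ 6,800 square feet; hosts events open to the public; collects or hauls waste → Small Premises Certificate not required.
2. floor area 15,400 square feet ≤ 19,900 square feet → Trade Registration required.
3. General Business Authorization is not required → no effect.
4. does not provide childcare services; floor area 15,400 square feet > 1,900 square feet → Childcare License not required.
5. collects or hauls waste → Regulatory Permit required.
6. Childcare License is not required → no effect.
7. does not provide childcare services; floor area 15,400 square feet ≥ 11,000 square feet → General Business Authorization not required.
8. collects or hauls waste → Annual Authorization required.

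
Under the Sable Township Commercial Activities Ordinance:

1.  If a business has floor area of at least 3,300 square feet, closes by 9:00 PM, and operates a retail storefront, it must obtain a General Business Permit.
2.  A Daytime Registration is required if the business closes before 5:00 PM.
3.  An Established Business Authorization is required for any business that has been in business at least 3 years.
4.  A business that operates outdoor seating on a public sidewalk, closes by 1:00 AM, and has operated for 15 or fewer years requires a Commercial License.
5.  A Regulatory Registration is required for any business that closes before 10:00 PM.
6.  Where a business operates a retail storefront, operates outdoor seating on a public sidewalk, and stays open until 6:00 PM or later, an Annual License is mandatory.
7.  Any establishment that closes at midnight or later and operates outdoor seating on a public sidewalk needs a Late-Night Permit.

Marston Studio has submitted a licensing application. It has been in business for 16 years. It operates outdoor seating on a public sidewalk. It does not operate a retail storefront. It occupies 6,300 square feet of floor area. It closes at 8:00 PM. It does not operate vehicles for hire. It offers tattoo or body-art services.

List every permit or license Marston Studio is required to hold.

Established Business Authorization, Regulatory Registration

1. floor area 6,300 square feet ≥ 3,300 square feet; closes 8:00 PM, at/before 9:00 PM; does not operate a retail storefront → General Business Permit not required.
2. closes 8:00 PM, after 5:00 PM → Daytime Registration not required.
3. years in business 16 ≥ 3 → Established Business Authorization required.
4. operates outdoor seating on a public sidewalk; closes 8:00 PM, at/before 1:00 AM; years in business 16 > 15 → Commercial License not required.
5. closes 8:00 PM, at/before 10:00 PM → Regulatory Registration required.
6. does not operate a retail storefront; operates outdoor seating on a public sidewalk; closes 8:00 PM, after 6:00 PM → Annual License not required.
7. closes 8:00 PM, at/before midnight; operates outdoor seating on a public sidewalk → Late-Night Permit not required.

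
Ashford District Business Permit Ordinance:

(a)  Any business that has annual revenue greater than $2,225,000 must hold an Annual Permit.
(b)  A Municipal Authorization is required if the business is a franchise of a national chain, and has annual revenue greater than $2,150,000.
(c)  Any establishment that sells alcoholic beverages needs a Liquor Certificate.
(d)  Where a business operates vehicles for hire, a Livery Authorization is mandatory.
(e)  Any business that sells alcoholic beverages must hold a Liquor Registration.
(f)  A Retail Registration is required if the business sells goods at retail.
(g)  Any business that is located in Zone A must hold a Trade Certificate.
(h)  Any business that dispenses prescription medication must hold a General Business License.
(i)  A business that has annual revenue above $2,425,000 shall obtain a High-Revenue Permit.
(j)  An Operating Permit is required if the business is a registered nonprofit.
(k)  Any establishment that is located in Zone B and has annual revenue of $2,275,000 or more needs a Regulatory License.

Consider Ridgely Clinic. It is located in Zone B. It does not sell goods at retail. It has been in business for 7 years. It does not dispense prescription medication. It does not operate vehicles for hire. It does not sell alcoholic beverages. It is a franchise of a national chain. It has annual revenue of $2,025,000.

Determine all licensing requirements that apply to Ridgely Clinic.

None

(a) revenue $2,025,000 ≤ $2,225,000 → Annual Permit not required.
(b) is a franchise of a national chain; revenue $2,025,000 ≤ $2,150,000 → Municipal Authorization not required.
(c) does not sell alcoholic beverages → Liquor Certificate not required.
(d) does not operate vehicles for hire → Livery Authorization not required.
(e) does not sell alcoholic beverages → Liquor Registration not required.
(f) does not sell goods at retail → Retail Registration not required.
(g) is located in Zone B (not: is located in Zone A) → Trade Certificate not required.
(h) does not dispense prescription medication → General Business License not required.
(i) revenue $2,025,000 ≤ $2,425,000 → High-Revenue Permit not required.
(j) is a franchise of a national chain (not: is a registered nonprofit) → Operating Permit not required.
(k) is located in Zone B; revenue $2,025,000 < $2,275,000 → Regulatory License not required.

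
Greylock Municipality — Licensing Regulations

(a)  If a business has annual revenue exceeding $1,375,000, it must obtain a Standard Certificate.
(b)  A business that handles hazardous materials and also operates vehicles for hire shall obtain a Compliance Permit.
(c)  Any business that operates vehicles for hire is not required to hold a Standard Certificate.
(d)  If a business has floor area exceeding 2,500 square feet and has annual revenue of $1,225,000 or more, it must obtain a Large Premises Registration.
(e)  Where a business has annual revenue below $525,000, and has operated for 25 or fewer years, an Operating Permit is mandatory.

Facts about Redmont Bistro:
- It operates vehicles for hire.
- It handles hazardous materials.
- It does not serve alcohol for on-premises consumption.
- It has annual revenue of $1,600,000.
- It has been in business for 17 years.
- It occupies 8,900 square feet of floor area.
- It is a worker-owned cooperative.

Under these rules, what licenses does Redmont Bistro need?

Compliance Permit, Large Premises Registration

(a) revenue $1,600,000 > $1,375,000 → Standard Certificate required.
(b) handles hazardous materials; operates vehicles for hire → Compliance Permit required.
(c) operates vehicles for hire → exempt from Standard Certificate.
(d) floor area 8,900 square feet > 2,500 square feet; revenue $1,600,000 ≥ $1,225,000 → Large Premises Registration required.
(e) revenue $1,600,000 ≥ $525,000; years in business 17 ≤ 25 → Operating Permit not required.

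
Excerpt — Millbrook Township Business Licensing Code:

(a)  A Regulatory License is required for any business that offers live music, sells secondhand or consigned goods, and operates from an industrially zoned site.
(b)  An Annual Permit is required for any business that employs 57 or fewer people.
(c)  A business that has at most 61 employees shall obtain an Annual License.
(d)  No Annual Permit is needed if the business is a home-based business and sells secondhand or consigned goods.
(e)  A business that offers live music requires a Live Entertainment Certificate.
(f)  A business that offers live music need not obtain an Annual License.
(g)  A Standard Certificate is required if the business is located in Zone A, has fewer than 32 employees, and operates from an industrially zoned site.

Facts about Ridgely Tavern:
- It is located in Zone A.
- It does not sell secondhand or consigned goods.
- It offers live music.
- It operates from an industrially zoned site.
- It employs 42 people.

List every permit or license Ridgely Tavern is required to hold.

Annual Permit, Live Entertainment Certificate

(a) offers live music; does not sell secondhand or consigned goods; operates from an industrially zoned site → Regulatory License not required.
(b) employees 42 ≤ 57 → Annual Permit required.
(c) employees 42 ≤ 61 → Annual License required.
(d) operates from an industrially zoned site (not: is a home-based business); does not sell secondhand or consigned goods → Annual Permit exemption does not apply.
(e) offers live music → Live Entertainment Certificate required.
(f) offers live music → exempt from Annual License.
(g) is located in Zone A; employees 42 ≥ 32; operates from an industrially zoned site → Standard Certificate not required.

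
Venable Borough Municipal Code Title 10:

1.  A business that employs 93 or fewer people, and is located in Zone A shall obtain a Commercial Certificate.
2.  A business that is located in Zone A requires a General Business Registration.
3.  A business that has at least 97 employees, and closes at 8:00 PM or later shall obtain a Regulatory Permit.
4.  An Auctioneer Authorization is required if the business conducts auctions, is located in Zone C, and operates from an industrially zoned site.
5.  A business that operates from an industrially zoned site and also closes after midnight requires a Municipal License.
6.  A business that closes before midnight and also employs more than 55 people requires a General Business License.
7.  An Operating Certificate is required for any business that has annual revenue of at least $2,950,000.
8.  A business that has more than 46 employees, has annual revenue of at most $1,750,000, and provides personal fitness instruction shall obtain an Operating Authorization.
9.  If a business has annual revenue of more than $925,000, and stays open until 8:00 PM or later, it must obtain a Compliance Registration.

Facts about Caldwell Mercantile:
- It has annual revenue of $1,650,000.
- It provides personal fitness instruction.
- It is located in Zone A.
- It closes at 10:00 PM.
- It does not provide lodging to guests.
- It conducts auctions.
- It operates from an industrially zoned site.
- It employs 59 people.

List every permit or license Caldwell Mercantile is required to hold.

1. employees 59 ≤ 93; is located in Zone A → Commercial Certificate required.
2. is located in Zone A → General Business Registration required.
3. employees 59 < 97; closes 10:00 PM, after 8:00 PM → Regulatory Permit not required.
4. conducts auctions; is located in Zone A (not: is located in Zone C); operates from an industrially zoned site → Auctioneer Authorization not required.
5. operates from an industrially zoned site; closes 10:00 PM, at/before midnight → Municipal License not required.
6. closes 10:00 PM, at/before midnight; employees 59 > 55 → General Business License required.
7. revenue $1,650,000 < $2,950,000 → Operating Certificate not required.
8. employees 59 > 46; revenue $1,650,000 ≤ $1,750,000; provides personal fitness instruction → Operating Authorization required.
9. revenue $1,650,000 > $925,000; closes 10:00 PM, after 8:00 PM → Compliance Registration required.

Commercial Certificate, Compliance Registration, General Business License, General Business Registration, Operating Authorization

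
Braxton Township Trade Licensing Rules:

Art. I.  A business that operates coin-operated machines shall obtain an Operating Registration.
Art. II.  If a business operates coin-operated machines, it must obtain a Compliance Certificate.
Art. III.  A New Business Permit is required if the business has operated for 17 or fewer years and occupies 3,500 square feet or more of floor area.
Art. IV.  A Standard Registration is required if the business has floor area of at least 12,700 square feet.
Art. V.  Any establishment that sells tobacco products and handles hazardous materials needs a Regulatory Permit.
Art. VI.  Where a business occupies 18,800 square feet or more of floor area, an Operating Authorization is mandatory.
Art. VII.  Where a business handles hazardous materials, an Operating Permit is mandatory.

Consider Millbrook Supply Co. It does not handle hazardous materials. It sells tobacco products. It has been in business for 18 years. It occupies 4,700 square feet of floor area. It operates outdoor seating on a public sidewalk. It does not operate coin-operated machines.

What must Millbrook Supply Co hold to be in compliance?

Art. I. does not operate coin-operated machines → Operating Registration not required.
Art. II. does not operate coin-operated machines → Compliance Certificate not required.
Art. III. years in business 18 > 17; floor area 4,700 square feet ≥ 3,500 square feet → New Business Permit not required.
Art. IV. floor area 4,700 square feet < 12,700 square feet → Standard Registration not required.
Art. V. sells tobacco products; does not handle hazardous materials → Regulatory Permit not required.
Art. VI. floor area 4,700 square feet < 18,800 square feet → Operating Authorization not required.
Art. VII. does not handle hazardous materials → Operating Permit not required.

None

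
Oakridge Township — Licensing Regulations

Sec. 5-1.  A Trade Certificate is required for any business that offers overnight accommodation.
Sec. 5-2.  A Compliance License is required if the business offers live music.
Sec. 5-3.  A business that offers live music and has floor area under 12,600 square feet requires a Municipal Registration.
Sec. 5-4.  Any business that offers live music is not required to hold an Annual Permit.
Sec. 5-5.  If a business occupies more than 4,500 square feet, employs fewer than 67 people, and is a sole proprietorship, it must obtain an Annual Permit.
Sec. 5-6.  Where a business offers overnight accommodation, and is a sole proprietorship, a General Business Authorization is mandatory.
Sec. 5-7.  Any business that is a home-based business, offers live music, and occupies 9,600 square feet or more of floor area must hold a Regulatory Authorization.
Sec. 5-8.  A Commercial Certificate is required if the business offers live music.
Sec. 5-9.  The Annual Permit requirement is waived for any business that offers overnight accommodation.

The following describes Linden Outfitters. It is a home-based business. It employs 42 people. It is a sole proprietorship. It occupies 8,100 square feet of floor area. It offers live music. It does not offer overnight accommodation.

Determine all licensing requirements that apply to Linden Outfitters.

Commercial Certificate, Compliance License, Municipal Registration

Sec. 5-1. does not offer overnight accommodation → Trade Certificate not required.
Sec. 5-2. offers live music → Compliance License required.
Sec. 5-3. offers live music; floor area 8,100 square feet < 12,600 square feet → Municipal Registration required.
Sec. 5-4. offers live music → exempt from Annual Permit.
Sec. 5-5. floor area 8,100 square feet > 4,500 square feet; employees 42 < 67; is a sole proprietorship → Annual Permit required.
Sec. 5-6. does not offer overnight accommodation; is a sole proprietorship → General Business Authorization not required.
Sec. 5-7. is a home-based business; offers live music; floor area 8,100 square feet < 9,600 square feet → Regulatory Authorization not required.
Sec. 5-8. offers live music → Commercial Certificate required.
Sec. 5-9. does not offer overnight accommodation → Annual Permit exemption does not apply.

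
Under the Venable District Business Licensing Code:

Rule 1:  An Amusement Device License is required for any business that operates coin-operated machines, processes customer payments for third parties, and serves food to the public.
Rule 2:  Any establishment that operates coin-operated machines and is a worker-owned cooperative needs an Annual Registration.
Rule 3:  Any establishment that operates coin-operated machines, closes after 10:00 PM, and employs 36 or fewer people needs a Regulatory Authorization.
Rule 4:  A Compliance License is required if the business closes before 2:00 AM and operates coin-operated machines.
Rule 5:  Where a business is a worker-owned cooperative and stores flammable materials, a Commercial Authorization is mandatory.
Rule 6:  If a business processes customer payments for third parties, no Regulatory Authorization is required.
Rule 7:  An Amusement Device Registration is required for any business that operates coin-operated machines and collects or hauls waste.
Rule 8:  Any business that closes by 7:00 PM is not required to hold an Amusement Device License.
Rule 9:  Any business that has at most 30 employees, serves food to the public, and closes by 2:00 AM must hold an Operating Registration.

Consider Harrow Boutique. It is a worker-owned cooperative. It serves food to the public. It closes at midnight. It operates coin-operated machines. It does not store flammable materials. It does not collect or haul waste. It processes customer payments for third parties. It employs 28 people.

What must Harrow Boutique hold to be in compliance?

Amusement Device License, Annual Registration, Compliance License, Operating Registration

Rule 1: operates coin-operated machines; processes customer payments for third parties; serves food to the public → Amusement Device License required.
Rule 2: operates coin-operated machines; is a worker-owned cooperative → Annual Registration required.
Rule 3: operates coin-operated machines; closes midnight, after 10:00 PM; employees 28 ≤ 36 → Regulatory Authorization required.
Rule 4: closes midnight, at/before 2:00 AM; operates coin-operated machines → Compliance License required.
Rule 5: is a worker-owned cooperative; does not store flammable materials → Commercial Authorization not required.
Rule 6: processes customer payments for third parties → exempt from Regulatory Authorization.
Rule 7: operates coin-operated machines; does not collect or haul waste → Amusement Device Registration not required.
Rule 8: closes midnight, after 7:00 PM → Amusement Device License exemption does not apply.
Rule 9: employees 28 ≤ 30; serves food to the public; closes midnight, at/before 2:00 AM → Operating Registration required.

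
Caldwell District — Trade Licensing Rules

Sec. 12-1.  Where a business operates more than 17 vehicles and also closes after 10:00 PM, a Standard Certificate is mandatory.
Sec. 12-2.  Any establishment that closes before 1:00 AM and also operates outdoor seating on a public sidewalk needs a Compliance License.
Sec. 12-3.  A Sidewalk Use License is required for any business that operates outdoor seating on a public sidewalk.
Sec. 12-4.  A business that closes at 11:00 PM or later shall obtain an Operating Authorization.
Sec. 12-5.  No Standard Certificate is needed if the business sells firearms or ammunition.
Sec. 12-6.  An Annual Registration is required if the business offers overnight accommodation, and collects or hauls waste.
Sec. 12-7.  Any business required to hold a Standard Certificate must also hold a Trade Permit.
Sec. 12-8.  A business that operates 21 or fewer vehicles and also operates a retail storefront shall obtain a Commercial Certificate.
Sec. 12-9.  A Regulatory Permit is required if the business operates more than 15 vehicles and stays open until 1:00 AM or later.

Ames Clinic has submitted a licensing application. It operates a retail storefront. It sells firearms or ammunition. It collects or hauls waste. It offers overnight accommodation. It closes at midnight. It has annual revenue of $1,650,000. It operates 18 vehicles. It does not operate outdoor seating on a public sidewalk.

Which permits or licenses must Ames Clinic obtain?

Sec. 12-1. vehicles 18 > 17; closes midnight, after 10:00 PM → Standard Certificate required.
Sec. 12-2. closes midnight, at/before 1:00 AM; does not operate outdoor seating on a public sidewalk → Compliance License not required.
Sec. 12-3. does not operate outdoor seating on a public sidewalk → Sidewalk Use License not required.
Sec. 12-4. closes midnight, after 11:00 PM → Operating Authorization required.
Sec. 12-5. sells firearms or ammunition → exempt from Standard Certificate.
Sec. 12-6. offers overnight accommodation; collects or hauls waste → Annual Registration required.
Sec. 12-7. Standard Certificate is not required → no effect.
Sec. 12-8. vehicles 18 ≤ 21; operates a retail storefront → Commercial Certificate required.
Sec. 12-9. vehicles 18 > 15; closes midnight, at/before 1:00 AM → Regulatory Permit not required.

Annual Registration, Commercial Certificate, Operating Authorization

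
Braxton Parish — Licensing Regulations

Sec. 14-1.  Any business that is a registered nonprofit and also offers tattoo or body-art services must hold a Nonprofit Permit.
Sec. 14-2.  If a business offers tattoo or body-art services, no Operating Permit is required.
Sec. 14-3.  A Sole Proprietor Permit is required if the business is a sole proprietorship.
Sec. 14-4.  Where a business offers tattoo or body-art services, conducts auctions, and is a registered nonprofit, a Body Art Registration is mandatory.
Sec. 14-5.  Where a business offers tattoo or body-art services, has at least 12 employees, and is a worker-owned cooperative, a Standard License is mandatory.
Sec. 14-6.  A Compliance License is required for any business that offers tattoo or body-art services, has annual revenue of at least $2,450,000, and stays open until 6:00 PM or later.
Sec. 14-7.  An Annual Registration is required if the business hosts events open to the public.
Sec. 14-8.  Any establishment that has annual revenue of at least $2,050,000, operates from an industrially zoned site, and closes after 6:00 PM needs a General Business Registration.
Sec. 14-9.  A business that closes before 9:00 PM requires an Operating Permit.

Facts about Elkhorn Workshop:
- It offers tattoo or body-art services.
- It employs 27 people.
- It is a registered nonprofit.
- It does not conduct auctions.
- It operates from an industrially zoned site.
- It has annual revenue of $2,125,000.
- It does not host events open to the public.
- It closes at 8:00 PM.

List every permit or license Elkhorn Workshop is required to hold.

Sec. 14-1. is a registered nonprofit; offers tattoo or body-art services → Nonprofit Permit required.
Sec. 14-2. offers tattoo or body-art services → exempt from Operating Permit.
Sec. 14-3. is a registered nonprofit (not: is a sole proprietorship) → Sole Proprietor Permit not required.
Sec. 14-4. offers tattoo or body-art services; does not conduct auctions; is a registered nonprofit → Body Art Registration not required.
Sec. 14-5. offers tattoo or body-art services; employees 27 ≥ 12; is a registered nonprofit (not: is a worker-owned cooperative) → Standard License not required.
Sec. 14-6. offers tattoo or body-art services; revenue $2,125,000 < $2,450,000; closes 8:00 PM, after 6:00 PM → Compliance License not required.
Sec. 14-7. does not host events open to the public → Annual Registration not required.
Sec. 14-8. revenue $2,125,000 ≥ $2,050,000; operates from an industrially zoned site; closes 8:00 PM, after 6:00 PM → General Business Registration required.
Sec. 14-9. closes 8:00 PM, at/before 9:00 PM → Operating Permit required.

General Business Registration, Nonprofit Permit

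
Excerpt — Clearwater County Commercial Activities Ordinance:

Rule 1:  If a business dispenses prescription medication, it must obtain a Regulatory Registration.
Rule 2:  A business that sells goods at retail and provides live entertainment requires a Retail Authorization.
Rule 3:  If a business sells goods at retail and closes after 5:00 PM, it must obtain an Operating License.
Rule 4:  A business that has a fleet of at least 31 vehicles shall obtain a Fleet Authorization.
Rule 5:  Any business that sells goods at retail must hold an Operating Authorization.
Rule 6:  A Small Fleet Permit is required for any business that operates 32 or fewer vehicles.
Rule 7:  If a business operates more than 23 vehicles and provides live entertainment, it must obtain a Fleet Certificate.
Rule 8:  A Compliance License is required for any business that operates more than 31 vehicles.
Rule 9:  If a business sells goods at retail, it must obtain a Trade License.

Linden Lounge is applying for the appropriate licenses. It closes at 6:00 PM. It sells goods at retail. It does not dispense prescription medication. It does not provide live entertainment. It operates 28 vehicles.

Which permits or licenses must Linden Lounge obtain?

Operating Authorization, Operating License, Small Fleet Permit, Trade License

Rule 1: does not dispense prescription medication → Regulatory Registration not required.
Rule 2: sells goods at retail; does not provide live entertainment → Retail Authorization not required.
Rule 3: sells goods at retail; closes 6:00 PM, after 5:00 PM → Operating License required.
Rule 4: vehicles 28 < 31 → Fleet Authorization not required.
Rule 5: sells goods at retail → Operating Authorization required.
Rule 6: vehicles 28 ≤ 32 → Small Fleet Permit required.
Rule 7: vehicles 28 > 23; does not provide live entertainment → Fleet Certificate not required.
Rule 8: vehicles 28 ≤ 31 → Compliance License not required.
Rule 9: sells goods at retail → Trade License required.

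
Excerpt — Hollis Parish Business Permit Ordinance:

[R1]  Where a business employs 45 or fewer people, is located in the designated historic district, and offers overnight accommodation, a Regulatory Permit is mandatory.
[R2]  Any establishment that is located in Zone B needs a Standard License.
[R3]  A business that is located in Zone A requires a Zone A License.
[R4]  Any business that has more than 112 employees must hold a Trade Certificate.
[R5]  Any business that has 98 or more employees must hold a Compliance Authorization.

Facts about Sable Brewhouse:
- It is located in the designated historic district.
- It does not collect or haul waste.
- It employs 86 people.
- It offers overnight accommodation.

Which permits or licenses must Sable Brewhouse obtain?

None

[R1] employees 86 > 45; is located in the designated historic district; offers overnight accommodation → Regulatory Permit not required.
[R2] is located in the designated historic district (not: is located in Zone B) → Standard License not required.
[R3] is located in the designated historic district (not: is located in Zone A) → Zone A License not required.
[R4] employees 86 ≤ 112 → Trade Certificate not required.
[R5] employees 86 < 98 → Compliance Authorization not required.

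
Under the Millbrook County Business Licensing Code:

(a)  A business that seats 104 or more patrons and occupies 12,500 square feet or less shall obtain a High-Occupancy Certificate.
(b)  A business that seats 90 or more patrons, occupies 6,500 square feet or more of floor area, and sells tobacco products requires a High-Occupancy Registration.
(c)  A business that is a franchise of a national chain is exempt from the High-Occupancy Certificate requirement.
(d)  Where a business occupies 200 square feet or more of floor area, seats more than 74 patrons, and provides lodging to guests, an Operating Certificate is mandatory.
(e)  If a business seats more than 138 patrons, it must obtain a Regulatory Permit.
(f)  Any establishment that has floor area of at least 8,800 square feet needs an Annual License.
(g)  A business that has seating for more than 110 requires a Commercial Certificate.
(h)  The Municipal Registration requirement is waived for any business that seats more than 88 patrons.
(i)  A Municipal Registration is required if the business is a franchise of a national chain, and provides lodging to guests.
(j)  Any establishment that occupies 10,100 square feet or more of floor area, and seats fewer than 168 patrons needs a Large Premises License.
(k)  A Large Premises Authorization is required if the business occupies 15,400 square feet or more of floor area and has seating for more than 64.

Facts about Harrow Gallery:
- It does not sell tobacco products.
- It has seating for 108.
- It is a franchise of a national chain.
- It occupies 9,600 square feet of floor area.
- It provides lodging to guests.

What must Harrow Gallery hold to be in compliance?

Annual License, Operating Certificate

(a) seating 108 ≥ 104; floor area 9,600 square feet ≤ 12,500 square feet → High-Occupancy Certificate required.
(b) seating 108 ≥ 90; floor area 9,600 square feet ≥ 6,500 square feet; does not sell tobacco products → High-Occupancy Registration not required.
(c) is a franchise of a national chain → exempt from High-Occupancy Certificate.
(d) floor area 9,600 square feet ≥ 200 square feet; seating 108 > 74; provides lodging to guests → Operating Certificate required.
(e) seating 108 ≤ 138 → Regulatory Permit not required.
(f) floor area 9,600 square feet ≥ 8,800 square feet → Annual License required.
(g) seating 108 ≤ 110 → Commercial Certificate not required.
(h) seating 108 > 88 → exempt from Municipal Registration.
(i) is a franchise of a national chain; provides lodging to guests → Municipal Registration required.
(j) floor area 9,600 square feet < 10,100 square feet; seating 108 < 168 → Large Premises License not required.
(k) floor area 9,600 square feet < 15,400 square feet; seating 108 > 64 → Large Premises Authorization not required.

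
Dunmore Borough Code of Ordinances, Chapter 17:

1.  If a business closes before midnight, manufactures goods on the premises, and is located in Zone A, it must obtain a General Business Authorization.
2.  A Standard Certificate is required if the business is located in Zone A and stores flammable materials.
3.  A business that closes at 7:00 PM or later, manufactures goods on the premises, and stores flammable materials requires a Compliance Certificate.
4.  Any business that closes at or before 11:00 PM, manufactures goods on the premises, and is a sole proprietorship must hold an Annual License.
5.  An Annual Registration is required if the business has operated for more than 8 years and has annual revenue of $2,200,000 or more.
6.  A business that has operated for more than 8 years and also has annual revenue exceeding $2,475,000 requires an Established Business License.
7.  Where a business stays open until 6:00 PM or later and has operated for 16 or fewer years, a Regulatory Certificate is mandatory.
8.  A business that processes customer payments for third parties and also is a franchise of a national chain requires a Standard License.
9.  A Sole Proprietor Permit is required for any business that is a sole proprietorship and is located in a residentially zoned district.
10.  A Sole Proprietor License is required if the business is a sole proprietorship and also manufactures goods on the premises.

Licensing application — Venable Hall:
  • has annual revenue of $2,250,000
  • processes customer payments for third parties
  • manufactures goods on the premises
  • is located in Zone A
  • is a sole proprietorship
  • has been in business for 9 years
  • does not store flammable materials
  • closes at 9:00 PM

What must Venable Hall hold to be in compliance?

Annual License, Annual Registration, General Business Authorization, Regulatory Certificate, Sole Proprietor License

1. closes 9:00 PM, at/before midnight; manufactures goods on the premises; is located in Zone A → General Business Authorization required.
2. is located in Zone A; does not store flammable materials → Standard Certificate not required.
3. closes 9:00 PM, after 7:00 PM; manufactures goods on the premises; does not store flammable materials → Compliance Certificate not required.
4. closes 9:00 PM, at/before 11:00 PM; manufactures goods on the premises; is a sole proprietorship → Annual License required.
5. years in business 9 > 8; revenue $2,250,000 ≥ $2,200,000 → Annual Registration required.
6. years in business 9 > 8; revenue $2,250,000 ≤ $2,475,000 → Established Business License not required.
7. closes 9:00 PM, after 6:00 PM; years in business 9 ≤ 16 → Regulatory Certificate required.
8. processes customer payments for third parties; is a sole proprietorship (not: is a franchise of a national chain) → Standard License not required.
9. is a sole proprietorship; is located in Zone A (not: is located in a residentially zoned district) → Sole Proprietor Permit not required.
10. is a sole proprietorship; manufactures goods on the premises → Sole Proprietor License required.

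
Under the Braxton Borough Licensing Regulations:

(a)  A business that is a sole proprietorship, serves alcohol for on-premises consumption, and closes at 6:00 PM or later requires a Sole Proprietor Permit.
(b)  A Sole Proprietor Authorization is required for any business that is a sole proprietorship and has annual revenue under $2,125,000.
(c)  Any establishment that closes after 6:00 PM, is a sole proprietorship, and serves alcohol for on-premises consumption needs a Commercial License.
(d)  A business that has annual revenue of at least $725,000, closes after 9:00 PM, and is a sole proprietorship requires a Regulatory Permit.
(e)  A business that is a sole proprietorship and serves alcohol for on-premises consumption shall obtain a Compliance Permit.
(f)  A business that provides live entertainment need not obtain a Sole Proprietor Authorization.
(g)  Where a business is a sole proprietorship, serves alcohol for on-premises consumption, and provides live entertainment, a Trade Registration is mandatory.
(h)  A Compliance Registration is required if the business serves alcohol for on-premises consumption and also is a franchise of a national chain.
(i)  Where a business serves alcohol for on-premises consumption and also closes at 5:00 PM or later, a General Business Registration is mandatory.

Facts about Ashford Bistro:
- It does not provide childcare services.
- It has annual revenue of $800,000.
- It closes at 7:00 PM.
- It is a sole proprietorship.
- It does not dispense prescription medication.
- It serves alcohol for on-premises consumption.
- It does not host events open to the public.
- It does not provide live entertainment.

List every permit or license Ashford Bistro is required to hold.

(a) is a sole proprietorship; serves alcohol for on-premises consumption; closes 7:00 PM, after 6:00 PM → Sole Proprietor Permit required.
(b) is a sole proprietorship; revenue $800,000 < $2,125,000 → Sole Proprietor Authorization required.
(c) closes 7:00 PM, after 6:00 PM; is a sole proprietorship; serves alcohol for on-premises consumption → Commercial License required.
(d) revenue $800,000 ≥ $725,000; closes 7:00 PM, at/before 9:00 PM; is a sole proprietorship → Regulatory Permit not required.
(e) is a sole proprietorship; serves alcohol for on-premises consumption → Compliance Permit required.
(f) does not provide live entertainment → Sole Proprietor Authorization exemption does not apply.
(g) is a sole proprietorship; serves alcohol for on-premises consumption; does not provide live entertainment → Trade Registration not required.
(h) serves alcohol for on-premises consumption; is a sole proprietorship (not: is a franchise of a national chain) → Compliance Registration not required.
(i) serves alcohol for on-premises consumption; closes 7:00 PM, after 5:00 PM → General Business Registration required.

Commercial License, Compliance Permit, General Business Registration, Sole Proprietor Authorization, Sole Proprietor Permit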